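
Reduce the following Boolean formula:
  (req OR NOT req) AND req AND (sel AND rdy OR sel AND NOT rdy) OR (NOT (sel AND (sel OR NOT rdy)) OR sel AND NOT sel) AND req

req

(req OR NOT req) AND req AND (sel AND rdy OR sel AND NOT rdy) OR (NOT (sel AND (sel OR NOT rdy)) OR sel AND NOT sel) AND req
= (req OR NOT req) AND req AND (sel AND rdy OR sel AND NOT rdy) OR NOT (sel AND (sel OR NOT rdy)) AND req   (complement / identity)
= (req OR NOT req) AND req AND (sel AND rdy OR sel AND NOT rdy) OR NOT sel AND req   (absorption)
= req AND (sel AND rdy OR sel AND NOT rdy) OR NOT sel AND req   (complement / identity)
= req AND sel OR NOT sel AND req   (distribution)
= req   (distribution)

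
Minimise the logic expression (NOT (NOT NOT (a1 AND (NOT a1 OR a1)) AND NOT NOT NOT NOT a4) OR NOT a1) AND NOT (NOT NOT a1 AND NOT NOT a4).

(NOT (NOT NOT (a1 AND (NOT a1 OR a1)) AND NOT NOT NOT NOT a4) OR NOT a1) AND NOT (NOT NOT a1 AND NOT NOT a4)
= (NOT (NOT NOT a1 AND NOT NOT NOT NOT a4) OR NOT a1) AND NOT (NOT NOT a1 AND NOT NOT a4)   — complement / identity
= (NOT (NOT NOT a1 AND NOT NOT a4) OR NOT a1) AND NOT (NOT NOT a1 AND NOT NOT a4)   — double negation
= NOT (NOT NOT a1 AND NOT NOT a4)   — absorption
= NOT a1 OR NOT a4   — De Morgan

NOT a1 OR NOT a4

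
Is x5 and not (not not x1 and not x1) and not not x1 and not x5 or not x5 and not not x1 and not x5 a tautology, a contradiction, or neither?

x5 and not (not not x1 and not x1) and not not x1 and not x5 or not x5 and not not x1 and not x5
= x5 and (not x1 or x1) and not not x1 and not x5 or not x5 and not not x1 and not x5
= x5 and not not x1 and not x5 or not x5 and not not x1 and not x5
= not not x1 and not x5
= x1 and not x5
This depends on x1, x5, so it is not a constant.

neither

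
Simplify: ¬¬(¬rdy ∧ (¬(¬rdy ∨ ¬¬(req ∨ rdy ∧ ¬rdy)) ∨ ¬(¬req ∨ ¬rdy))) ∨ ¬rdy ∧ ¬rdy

¬rdy

¬¬(¬rdy ∧ (¬(¬rdy ∨ ¬¬(req ∨ rdy ∧ ¬rdy)) ∨ ¬(¬req ∨ ¬rdy))) ∨ ¬rdy ∧ ¬rdy
= ¬¬(¬rdy ∧ (¬(¬rdy ∨ ¬¬req) ∨ ¬(¬req ∨ ¬rdy))) ∨ ¬rdy ∧ ¬rdy   — complement / identity
= ¬¬(¬rdy ∧ (¬(¬rdy ∨ ¬¬req) ∨ req ∧ rdy)) ∨ ¬rdy ∧ ¬rdy   — De Morgan
= ¬¬(¬rdy ∧ (rdy ∧ ¬req ∨ req ∧ rdy)) ∨ ¬rdy ∧ ¬rdy   — De Morgan
= ¬¬(¬rdy ∧ rdy) ∨ ¬rdy ∧ ¬rdy   — distribution
= ¬rdy ∧ rdy ∨ ¬rdy ∧ ¬rdy   — double negation
= ¬rdy   — distribution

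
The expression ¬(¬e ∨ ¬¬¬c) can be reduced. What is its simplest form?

¬(¬e ∨ ¬¬¬c)
= ¬(¬e ∨ ¬c)
= e ∧ c

e ∧ c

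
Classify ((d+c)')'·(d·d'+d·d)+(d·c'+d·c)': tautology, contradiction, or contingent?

tautology

((d+c)')'·(d·d'+d·d)+(d·c'+d·c)'
= ((d+c)')'·(d·d'+d·d)+d'
= ((d+c)')'·d+d'
= (d+c)·d+d'
= d+d'
= 1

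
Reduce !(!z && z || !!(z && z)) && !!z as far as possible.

false

!(!z && z || !!(z && z)) && !!z
= !(!z && z || z && z) && !!z   (double negation)
= !z && !!z   (distribution)
= !z && z   (double negation)
= false   (complement)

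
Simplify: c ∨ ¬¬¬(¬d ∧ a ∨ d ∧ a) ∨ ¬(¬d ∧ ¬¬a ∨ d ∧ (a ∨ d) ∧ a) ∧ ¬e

c ∨ ¬a

c ∨ ¬¬¬(¬d ∧ a ∨ d ∧ a) ∨ ¬(¬d ∧ ¬¬a ∨ d ∧ (a ∨ d) ∧ a) ∧ ¬e
= c ∨ ¬¬¬(¬d ∧ a ∨ d ∧ a) ∨ ¬(¬d ∧ ¬¬a ∨ d ∧ a) ∧ ¬e   [absorption]
= c ∨ ¬¬¬(¬d ∧ a ∨ d ∧ a) ∨ ¬(¬d ∧ a ∨ d ∧ a) ∧ ¬e   [double negation]
= c ∨ ¬(¬d ∧ a ∨ d ∧ a) ∨ ¬(¬d ∧ a ∨ d ∧ a) ∧ ¬e   [double negation]
= c ∨ ¬(¬d ∧ a ∨ d ∧ a)   [absorption]
= c ∨ ¬a   [distribution]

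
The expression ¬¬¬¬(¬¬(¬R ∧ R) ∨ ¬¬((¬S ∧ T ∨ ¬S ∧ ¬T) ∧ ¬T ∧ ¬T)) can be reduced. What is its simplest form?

¬S ∧ ¬T

¬¬¬¬(¬¬(¬R ∧ R) ∨ ¬¬((¬S ∧ T ∨ ¬S ∧ ¬T) ∧ ¬T ∧ ¬T))
= ¬¬¬¬(¬¬(¬R ∧ R) ∨ ¬¬(¬S ∧ ¬T ∧ ¬T))   — distribution
= ¬¬¬(¬(¬R ∧ R) ∧ ¬(¬S ∧ ¬T ∧ ¬T))   — De Morgan
= ¬(¬(¬R ∧ R) ∧ ¬(¬S ∧ ¬T ∧ ¬T))   — double negation
= ¬R ∧ R ∨ ¬S ∧ ¬T ∧ ¬T   — De Morgan
= ¬R ∧ R ∨ ¬S ∧ ¬T   — idempotence
= ¬S ∧ ¬T   — complement / identity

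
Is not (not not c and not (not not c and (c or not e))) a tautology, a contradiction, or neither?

not (not not c and not (not not c and (c or not e)))
= not (not not c and not (c and (c or not e)))   [double negation]
= not c or c and (c or not e)   [De Morgan]
= not c or c   [absorption]
= True   [complement]

tautology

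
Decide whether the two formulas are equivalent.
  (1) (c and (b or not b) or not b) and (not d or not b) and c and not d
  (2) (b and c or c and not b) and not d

Yes

E1: (c and (b or not b) or not b) and (not d or not b) and c and not d
    = (c or not b) and (not d or not b) and c and not d   [complement / identity]
    = (c and not d or not b) and c and not d   [distribution]
    = c and not d   [absorption]
E2: (b and c or c and not b) and not d
    = c and (b or not b) and not d   [distribution]
    = c and not d   [complement / identity]
Both reduce to c and not d, so they are equivalent.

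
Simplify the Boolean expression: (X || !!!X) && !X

(X || !!!X) && !X
= (X || !X) && !X   — double negation
= !X   — complement / identity

!X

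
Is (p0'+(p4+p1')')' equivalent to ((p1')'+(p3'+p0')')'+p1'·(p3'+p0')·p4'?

E1: (p0'+(p4+p1')')'
    = p0·(p4+p1')   [De Morgan]
E2: ((p1')'+(p3'+p0')')'+p1'·(p3'+p0')·p4'
    = p1'·(p3'+p0')+p1'·(p3'+p0')·p4'   [De Morgan]
    = p1'·(p3'+p0')   [absorption]
These differ: at p0=0, p1=0, p3=0, p4=0, E1 = 0 but E2 = 1.

No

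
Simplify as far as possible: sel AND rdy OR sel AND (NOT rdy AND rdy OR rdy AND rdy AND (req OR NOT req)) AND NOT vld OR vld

sel AND rdy OR vld

sel AND rdy OR sel AND (NOT rdy AND rdy OR rdy AND rdy AND (req OR NOT req)) AND NOT vld OR vld
= sel AND rdy OR sel AND (NOT rdy AND rdy OR rdy AND rdy) AND NOT vld OR vld   [complement / identity]
= sel AND rdy OR sel AND rdy AND NOT vld OR vld   [distribution]
= sel AND rdy OR vld   [absorption]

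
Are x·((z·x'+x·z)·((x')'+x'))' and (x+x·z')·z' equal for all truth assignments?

E1: x·((z·x'+x·z)·((x')'+x'))'
    = x·(z·((x')'+x'))'
    = x·(z·(x+x'))'
    = x·z'
E2: (x+x·z')·z'
    = x·z'
Both reduce to x·z', so they are equivalent.

Yes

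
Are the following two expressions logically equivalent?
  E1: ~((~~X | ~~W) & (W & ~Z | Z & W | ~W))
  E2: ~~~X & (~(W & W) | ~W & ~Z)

E1: ~((~~X | ~~W) & (W & ~Z | Z & W | ~W))
    = ~((~~X | ~~W) & (W | ~W))   — distribution
    = ~(~~X | ~~W)   — complement / identity
    = ~X & ~W   — De Morgan
E2: ~~~X & (~(W & W) | ~W & ~Z)
    = ~X & (~(W & W) | ~W & ~Z)   — double negation
    = ~X & (~W | ~W & ~Z)   — idempotence
    = ~X & ~W   — absorption
Both reduce to ~X & ~W, so they are equivalent.

Yes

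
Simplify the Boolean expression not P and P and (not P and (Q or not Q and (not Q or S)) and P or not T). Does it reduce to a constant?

False

not P and P and (not P and (Q or not Q and (not Q or S)) and P or not T)
= not P and P and (not P and (Q or not Q) and P or not T)   — absorption
= not P and P and (not P and P or not T)   — complement / identity
= not P and P   — absorption
= False   — complement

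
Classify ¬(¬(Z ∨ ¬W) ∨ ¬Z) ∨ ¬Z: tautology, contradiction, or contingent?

¬(¬(Z ∨ ¬W) ∨ ¬Z) ∨ ¬Z
= (Z ∨ ¬W) ∧ Z ∨ ¬Z   — De Morgan
= Z ∨ ¬Z   — absorption
= True   — complement

tautology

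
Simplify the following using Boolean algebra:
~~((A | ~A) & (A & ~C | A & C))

~~((A | ~A) & (A & ~C | A & C))
= ~~((A | ~A) & A)   — distribution
= ~~A   — complement / identity
= A   — double negation

A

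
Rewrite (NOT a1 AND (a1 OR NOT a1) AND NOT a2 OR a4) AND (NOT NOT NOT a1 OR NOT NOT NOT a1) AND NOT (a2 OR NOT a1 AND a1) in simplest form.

NOT a1 AND NOT a2

(NOT a1 AND (a1 OR NOT a1) AND NOT a2 OR a4) AND (NOT NOT NOT a1 OR NOT NOT NOT a1) AND NOT (a2 OR NOT a1 AND a1)
= (NOT a1 AND (a1 OR NOT a1) AND NOT a2 OR a4) AND (NOT NOT NOT a1 OR NOT NOT NOT a1) AND NOT a2   [complement / identity]
= (NOT a1 AND NOT a2 OR a4) AND (NOT NOT NOT a1 OR NOT NOT NOT a1) AND NOT a2   [complement / identity]
= (NOT a1 AND NOT a2 OR a4) AND NOT NOT NOT a1 AND NOT a2   [idempotence]
= (NOT a1 AND NOT a2 OR a4) AND NOT a1 AND NOT a2   [double negation]
= NOT a1 AND NOT a2   [absorption]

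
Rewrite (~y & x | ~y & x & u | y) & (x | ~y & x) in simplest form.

(~y & x | ~y & x & u | y) & (x | ~y & x)
= (~y & x | y) & (x | ~y & x)
= ~y & x | y & x
= x

x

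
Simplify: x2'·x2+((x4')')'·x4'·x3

x2'·x2+((x4')')'·x4'·x3
= ((x4')')'·x4'·x3   (complement / identity)
= x4'·x4'·x3   (double negation)
= x4'·x3   (idempotence)

x4'·x3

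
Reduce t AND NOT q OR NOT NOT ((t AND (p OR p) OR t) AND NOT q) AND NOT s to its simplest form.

t AND NOT q

t AND NOT q OR NOT NOT ((t AND (p OR p) OR t) AND NOT q) AND NOT s
= t AND NOT q OR NOT NOT ((t AND p OR t) AND NOT q) AND NOT s   [idempotence]
= t AND NOT q OR NOT NOT (t AND NOT q) AND NOT s   [absorption]
= t AND NOT q OR t AND NOT q AND NOT s   [double negation]
= t AND NOT q   [absorption]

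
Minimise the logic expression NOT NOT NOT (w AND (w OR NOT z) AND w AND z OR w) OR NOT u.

NOT w OR NOT u

NOT NOT NOT (w AND (w OR NOT z) AND w AND z OR w) OR NOT u
= NOT NOT NOT (w AND w AND z OR w) OR NOT u   — absorption
= NOT NOT NOT (w AND z OR w) OR NOT u   — idempotence
= NOT NOT NOT w OR NOT u   — absorption
= NOT w OR NOT u   — double negation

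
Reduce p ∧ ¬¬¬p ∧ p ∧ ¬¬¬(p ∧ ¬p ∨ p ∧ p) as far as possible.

p ∧ ¬¬¬p ∧ p ∧ ¬¬¬(p ∧ ¬p ∨ p ∧ p)
= p ∧ ¬¬¬p ∧ p ∧ ¬¬¬p   (distribution)
= p ∧ ¬¬¬p   (idempotence)
= p ∧ ¬p   (double negation)
= False   (complement)

False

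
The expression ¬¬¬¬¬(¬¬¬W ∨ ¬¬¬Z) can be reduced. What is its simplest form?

W ∧ Z

¬¬¬¬¬(¬¬¬W ∨ ¬¬¬Z)
= ¬¬¬¬(¬¬W ∧ ¬¬Z)   (De Morgan)
= ¬¬¬(¬W ∨ ¬Z)   (De Morgan)
= ¬(¬W ∨ ¬Z)   (double negation)
= W ∧ Z   (De Morgan)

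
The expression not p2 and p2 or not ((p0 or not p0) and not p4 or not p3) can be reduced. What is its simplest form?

not p2 and p2 or not ((p0 or not p0) and not p4 or not p3)
= not ((p0 or not p0) and not p4 or not p3)   [complement / identity]
= not (not p4 or not p3)   [complement / identity]
= p4 and p3   [De Morgan]

p4 and p3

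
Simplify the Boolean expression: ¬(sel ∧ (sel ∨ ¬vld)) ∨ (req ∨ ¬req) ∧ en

¬sel ∨ en

¬(sel ∧ (sel ∨ ¬vld)) ∨ (req ∨ ¬req) ∧ en
= ¬(sel ∧ (sel ∨ ¬vld)) ∨ en
= ¬sel ∨ en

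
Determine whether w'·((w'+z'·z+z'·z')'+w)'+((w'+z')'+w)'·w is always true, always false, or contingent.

contingent

w'·((w'+z'·z+z'·z')'+w)'+((w'+z')'+w)'·w
= w'·((w'+z')'+w)'+((w'+z')'+w)'·w   — distribution
= ((w'+z')'+w)'   — distribution
= (w·z+w)'   — De Morgan
= w'   — absorption
This depends on w, so it is not a constant.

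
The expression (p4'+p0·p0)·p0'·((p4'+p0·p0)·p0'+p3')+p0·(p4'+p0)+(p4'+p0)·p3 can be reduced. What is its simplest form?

p4'+p0

(p4'+p0·p0)·p0'·((p4'+p0·p0)·p0'+p3')+p0·(p4'+p0)+(p4'+p0)·p3
= (p4'+p0·p0)·p0'+p0·(p4'+p0)+(p4'+p0)·p3
= (p4'+p0)·p0'+p0·(p4'+p0)+(p4'+p0)·p3
= p4'+p0+(p4'+p0)·p3
= p4'+p0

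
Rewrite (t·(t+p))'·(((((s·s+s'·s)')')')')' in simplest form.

(t·(t+p))'·(((((s·s+s'·s)')')')')'
= t'·(((((s·s+s'·s)')')')')'   [absorption]
= t'·((((s')')')')'   [distribution]
= t'·((s')')'   [double negation]
= t'·s'   [double negation]

t'·s'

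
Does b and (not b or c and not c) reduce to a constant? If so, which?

yes, False

b and (not b or c and not c)
= b and not b
= False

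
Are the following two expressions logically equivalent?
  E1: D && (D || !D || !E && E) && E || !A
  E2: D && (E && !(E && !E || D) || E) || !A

E1: D && (D || !D || !E && E) && E || !A
    = D && (D || !D) && E || !A   (complement / identity)
    = D && E || !A   (complement / identity)
E2: D && (E && !(E && !E || D) || E) || !A
    = D && (E && !D || E) || !A   (complement / identity)
    = D && E || !A   (absorption)
Both reduce to D && E || !A, so they are equivalent.

Yes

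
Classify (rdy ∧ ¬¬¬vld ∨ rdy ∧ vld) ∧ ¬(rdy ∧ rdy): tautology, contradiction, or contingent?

(rdy ∧ ¬¬¬vld ∨ rdy ∧ vld) ∧ ¬(rdy ∧ rdy)
= (rdy ∧ ¬vld ∨ rdy ∧ vld) ∧ ¬(rdy ∧ rdy)   — double negation
= rdy ∧ ¬(rdy ∧ rdy)   — distribution
= rdy ∧ ¬rdy   — idempotence
= False   — complement

contradiction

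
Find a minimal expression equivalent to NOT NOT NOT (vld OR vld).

NOT vld

NOT NOT NOT (vld OR vld)
= NOT NOT NOT vld   [idempotence]
= NOT vld   [double negation]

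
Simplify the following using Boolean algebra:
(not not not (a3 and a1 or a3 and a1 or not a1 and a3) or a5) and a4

(not a3 or a5) and a4

(not not not (a3 and a1 or a3 and a1 or not a1 and a3) or a5) and a4
= (not not not (a3 and a1 or not a1 and a3) or a5) and a4   [idempotence]
= (not not not a3 or a5) and a4   [distribution]
= (not a3 or a5) and a4   [double negation]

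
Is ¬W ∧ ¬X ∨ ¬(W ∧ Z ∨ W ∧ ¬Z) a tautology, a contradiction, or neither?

neither

¬W ∧ ¬X ∨ ¬(W ∧ Z ∨ W ∧ ¬Z)
= ¬W ∧ ¬X ∨ ¬W
= ¬W
This depends on W, so it is not a constant.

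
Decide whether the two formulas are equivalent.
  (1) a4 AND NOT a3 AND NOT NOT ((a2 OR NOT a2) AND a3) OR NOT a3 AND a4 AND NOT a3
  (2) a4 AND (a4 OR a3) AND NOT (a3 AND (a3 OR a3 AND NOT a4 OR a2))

E1: a4 AND NOT a3 AND NOT NOT ((a2 OR NOT a2) AND a3) OR NOT a3 AND a4 AND NOT a3
    = a4 AND NOT a3 AND NOT NOT a3 OR NOT a3 AND a4 AND NOT a3   (complement / identity)
    = a4 AND NOT a3 AND a3 OR NOT a3 AND a4 AND NOT a3   (double negation)
    = a4 AND NOT a3   (distribution)
E2: a4 AND (a4 OR a3) AND NOT (a3 AND (a3 OR a3 AND NOT a4 OR a2))
    = a4 AND (a4 OR a3) AND NOT (a3 AND (a3 OR a2))   (absorption)
    = a4 AND NOT (a3 AND (a3 OR a2))   (absorption)
    = a4 AND NOT a3   (absorption)
Both reduce to a4 AND NOT a3, so they are equivalent.

Yes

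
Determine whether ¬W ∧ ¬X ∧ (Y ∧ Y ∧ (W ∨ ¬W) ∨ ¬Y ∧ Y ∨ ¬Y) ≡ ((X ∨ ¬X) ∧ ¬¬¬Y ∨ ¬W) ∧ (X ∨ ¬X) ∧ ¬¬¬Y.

No

E1: ¬W ∧ ¬X ∧ (Y ∧ Y ∧ (W ∨ ¬W) ∨ ¬Y ∧ Y ∨ ¬Y)
    = ¬W ∧ ¬X ∧ (Y ∧ Y ∨ ¬Y ∧ Y ∨ ¬Y)
    = ¬W ∧ ¬X ∧ (Y ∨ ¬Y)
    = ¬W ∧ ¬X
E2: ((X ∨ ¬X) ∧ ¬¬¬Y ∨ ¬W) ∧ (X ∨ ¬X) ∧ ¬¬¬Y
    = (X ∨ ¬X) ∧ ¬¬¬Y
    = (X ∨ ¬X) ∧ ¬Y
    = ¬Y
These differ: at W=0, X=1, Y=0, E1 = 0 but E2 = 1.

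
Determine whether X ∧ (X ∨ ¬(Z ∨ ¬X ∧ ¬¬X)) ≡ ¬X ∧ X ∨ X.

Yes

E1: X ∧ (X ∨ ¬(Z ∨ ¬X ∧ ¬¬X))
    = X ∧ (X ∨ ¬(Z ∨ ¬X ∧ X))   — double negation
    = X ∧ (X ∨ ¬Z)   — complement / identity
    = X   — absorption
E2: ¬X ∧ X ∨ X
    = X   — complement / identity
Both reduce to X, so they are equivalent.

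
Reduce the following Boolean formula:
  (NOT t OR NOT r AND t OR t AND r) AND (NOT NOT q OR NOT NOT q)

(NOT t OR NOT r AND t OR t AND r) AND (NOT NOT q OR NOT NOT q)
= (NOT t OR NOT r AND t OR t AND r) AND NOT NOT q   — idempotence
= (NOT t OR t) AND NOT NOT q   — distribution
= NOT NOT q   — complement / identity
= q   — double negation

q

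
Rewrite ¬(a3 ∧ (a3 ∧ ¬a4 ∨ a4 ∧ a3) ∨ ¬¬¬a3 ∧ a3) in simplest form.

¬(a3 ∧ (a3 ∧ ¬a4 ∨ a4 ∧ a3) ∨ ¬¬¬a3 ∧ a3)
= ¬(a3 ∧ (a3 ∧ ¬a4 ∨ a4 ∧ a3) ∨ ¬a3 ∧ a3)   — double negation
= ¬(a3 ∧ a3 ∨ ¬a3 ∧ a3)   — distribution
= ¬a3   — distribution

¬a3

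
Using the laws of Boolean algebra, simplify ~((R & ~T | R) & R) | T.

~((R & ~T | R) & R) | T
= ~(R & R) | T   [absorption]
= ~R | T   [idempotence]

~R | T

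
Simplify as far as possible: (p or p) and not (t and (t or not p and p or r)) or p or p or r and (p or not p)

p or r

(p or p) and not (t and (t or not p and p or r)) or p or p or r and (p or not p)
= (p or p) and not (t and (t or r)) or p or p or r and (p or not p)   — complement / identity
= (p or p) and not t or p or p or r and (p or not p)   — absorption
= p or p or r and (p or not p)   — absorption
= p or p or r   — complement / identity
= p or r   — idempotence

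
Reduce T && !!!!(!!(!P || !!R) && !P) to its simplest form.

T && !P

T && !!!!(!!(!P || !!R) && !P)
= T && !!!!(!(P && !R) && !P)   (De Morgan)
= T && !!!(P && !R || P)   (De Morgan)
= T && !!!P   (absorption)
= T && !P   (double negation)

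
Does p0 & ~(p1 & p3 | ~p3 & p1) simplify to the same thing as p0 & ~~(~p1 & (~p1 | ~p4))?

Yes

E1: p0 & ~(p1 & p3 | ~p3 & p1)
    = p0 & ~p1
E2: p0 & ~~(~p1 & (~p1 | ~p4))
    = p0 & ~~~p1
    = p0 & ~p1
Both reduce to p0 & ~p1, so they are equivalent.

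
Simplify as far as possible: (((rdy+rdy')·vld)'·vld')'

(((rdy+rdy')·vld)'·vld')'
= (rdy+rdy')·vld+vld   [De Morgan]
= vld+vld   [complement / identity]
= vld   [idempotence]

vld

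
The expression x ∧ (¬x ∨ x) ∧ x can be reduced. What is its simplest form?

x ∧ (¬x ∨ x) ∧ x
= x ∧ x   (complement / identity)
= x   (idempotence)

x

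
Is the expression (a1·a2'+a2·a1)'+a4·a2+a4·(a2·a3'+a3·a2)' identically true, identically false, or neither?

(a1·a2'+a2·a1)'+a4·a2+a4·(a2·a3'+a3·a2)'
= a1'+a4·a2+a4·(a2·a3'+a3·a2)'   — distribution
= a1'+a4·a2+a4·a2'   — distribution
= a1'+a4   — distribution
This depends on a1, a4, so it is not a constant.

neither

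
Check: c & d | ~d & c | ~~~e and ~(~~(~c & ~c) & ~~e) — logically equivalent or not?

E1: c & d | ~d & c | ~~~e
    = c & d | ~d & c | ~e
    = c | ~e
E2: ~(~~(~c & ~c) & ~~e)
    = ~(~~~c & ~~e)
    = ~(~c & ~~e)
    = c | ~e
Both reduce to c | ~e, so they are equivalent.

Yes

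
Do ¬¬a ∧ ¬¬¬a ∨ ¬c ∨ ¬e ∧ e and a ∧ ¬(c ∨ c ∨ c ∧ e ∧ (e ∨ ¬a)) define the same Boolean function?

E1: ¬¬a ∧ ¬¬¬a ∨ ¬c ∨ ¬e ∧ e
    = ¬¬a ∧ ¬a ∨ ¬c ∨ ¬e ∧ e   (double negation)
    = a ∧ ¬a ∨ ¬c ∨ ¬e ∧ e   (double negation)
    = ¬c ∨ ¬e ∧ e   (complement / identity)
    = ¬c   (complement / identity)
E2: a ∧ ¬(c ∨ c ∨ c ∧ e ∧ (e ∨ ¬a))
    = a ∧ ¬(c ∨ c ∨ c ∧ e)   (absorption)
    = a ∧ ¬(c ∨ c ∧ e)   (idempotence)
    = a ∧ ¬c   (absorption)
These differ: at a=0, c=0, e=1, E1 = 1 but E2 = 0.

No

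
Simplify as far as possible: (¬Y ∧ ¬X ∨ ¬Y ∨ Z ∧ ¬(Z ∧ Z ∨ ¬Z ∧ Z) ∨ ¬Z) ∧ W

(¬Y ∧ ¬X ∨ ¬Y ∨ Z ∧ ¬(Z ∧ Z ∨ ¬Z ∧ Z) ∨ ¬Z) ∧ W
= (¬Y ∨ Z ∧ ¬(Z ∧ Z ∨ ¬Z ∧ Z) ∨ ¬Z) ∧ W
= (¬Y ∨ Z ∧ ¬Z ∨ ¬Z) ∧ W
= (¬Y ∨ ¬Z) ∧ W

(¬Y ∨ ¬Z) ∧ W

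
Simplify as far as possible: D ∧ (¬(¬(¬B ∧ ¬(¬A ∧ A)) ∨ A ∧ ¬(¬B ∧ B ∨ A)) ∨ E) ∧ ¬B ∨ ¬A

D ∧ (¬(¬(¬B ∧ ¬(¬A ∧ A)) ∨ A ∧ ¬(¬B ∧ B ∨ A)) ∨ E) ∧ ¬B ∨ ¬A
= D ∧ (¬(B ∨ ¬A ∧ A ∨ A ∧ ¬(¬B ∧ B ∨ A)) ∨ E) ∧ ¬B ∨ ¬A
= D ∧ (¬(B ∨ ¬A ∧ A ∨ A ∧ ¬A) ∨ E) ∧ ¬B ∨ ¬A
= D ∧ (¬(B ∨ ¬A ∧ A) ∨ E) ∧ ¬B ∨ ¬A
= D ∧ (¬B ∨ E) ∧ ¬B ∨ ¬A
= D ∧ ¬B ∨ ¬A

D ∧ ¬B ∨ ¬A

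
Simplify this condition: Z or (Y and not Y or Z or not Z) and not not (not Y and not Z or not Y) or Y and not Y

Z or not Y

Z or (Y and not Y or Z or not Z) and not not (not Y and not Z or not Y) or Y and not Y
= Z or (Y and not Y or Z or not Z) and (not Y and not Z or not Y) or Y and not Y   [double negation]
= Z or (Y and not Y or Z or not Z) and not Y or Y and not Y   [absorption]
= Z or (Z or not Z) and not Y or Y and not Y   [complement / identity]
= Z or (Z or not Z) and not Y   [complement / identity]
= Z or not Y   [complement / identity]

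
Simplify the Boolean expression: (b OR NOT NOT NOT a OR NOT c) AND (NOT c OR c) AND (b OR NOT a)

(b OR NOT NOT NOT a OR NOT c) AND (NOT c OR c) AND (b OR NOT a)
= (b OR NOT a OR NOT c) AND (NOT c OR c) AND (b OR NOT a)   (double negation)
= (b OR NOT a OR NOT c) AND (b OR NOT a)   (complement / identity)
= b OR NOT a   (absorption)

b OR NOT a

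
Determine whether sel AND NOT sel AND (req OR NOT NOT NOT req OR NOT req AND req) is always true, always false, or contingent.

always false

sel AND NOT sel AND (req OR NOT NOT NOT req OR NOT req AND req)
= sel AND NOT sel AND (req OR NOT NOT NOT req)   — complement / identity
= sel AND NOT sel AND (req OR NOT req)   — double negation
= sel AND NOT sel   — complement / identity
= FALSE   — complement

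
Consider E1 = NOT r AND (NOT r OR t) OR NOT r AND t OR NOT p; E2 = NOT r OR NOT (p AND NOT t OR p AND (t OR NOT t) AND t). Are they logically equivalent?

Yes

E1: NOT r AND (NOT r OR t) OR NOT r AND t OR NOT p
    = NOT r OR NOT r AND t OR NOT p   — absorption
    = NOT r OR NOT p   — absorption
E2: NOT r OR NOT (p AND NOT t OR p AND (t OR NOT t) AND t)
    = NOT r OR NOT (p AND NOT t OR p AND t)   — complement / identity
    = NOT r OR NOT p   — distribution
Both reduce to NOT r OR NOT p, so they are equivalent.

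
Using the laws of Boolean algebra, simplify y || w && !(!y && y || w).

y

y || w && !(!y && y || w)
= y || w && !w   (complement / identity)
= y   (complement / identity)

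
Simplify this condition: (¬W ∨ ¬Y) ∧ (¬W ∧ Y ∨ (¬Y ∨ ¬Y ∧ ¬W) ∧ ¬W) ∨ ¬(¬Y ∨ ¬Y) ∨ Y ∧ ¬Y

¬W ∨ Y

(¬W ∨ ¬Y) ∧ (¬W ∧ Y ∨ (¬Y ∨ ¬Y ∧ ¬W) ∧ ¬W) ∨ ¬(¬Y ∨ ¬Y) ∨ Y ∧ ¬Y
= (¬W ∨ ¬Y) ∧ (¬W ∧ Y ∨ (¬Y ∨ ¬Y ∧ ¬W) ∧ ¬W) ∨ Y ∧ Y ∨ Y ∧ ¬Y
= (¬W ∨ ¬Y) ∧ (¬W ∧ Y ∨ ¬Y ∧ ¬W) ∨ Y ∧ Y ∨ Y ∧ ¬Y
= (¬W ∨ ¬Y) ∧ ¬W ∨ Y ∧ Y ∨ Y ∧ ¬Y
= (¬W ∨ ¬Y) ∧ ¬W ∨ Y
= ¬W ∨ Y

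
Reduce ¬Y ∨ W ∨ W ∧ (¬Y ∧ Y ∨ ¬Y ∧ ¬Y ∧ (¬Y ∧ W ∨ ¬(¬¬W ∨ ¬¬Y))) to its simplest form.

¬Y ∨ W ∨ W ∧ (¬Y ∧ Y ∨ ¬Y ∧ ¬Y ∧ (¬Y ∧ W ∨ ¬(¬¬W ∨ ¬¬Y)))
= ¬Y ∨ W ∨ W ∧ (¬Y ∧ Y ∨ ¬Y ∧ (¬Y ∧ W ∨ ¬(¬¬W ∨ ¬¬Y)))   [idempotence]
= ¬Y ∨ W ∨ W ∧ (¬Y ∧ Y ∨ ¬Y ∧ (¬Y ∧ W ∨ ¬W ∧ ¬Y))   [De Morgan]
= ¬Y ∨ W ∨ W ∧ (¬Y ∧ Y ∨ ¬Y ∧ ¬Y)   [distribution]
= ¬Y ∨ W ∨ W ∧ ¬Y   [distribution]
= ¬Y ∨ W   [absorption]

¬Y ∨ W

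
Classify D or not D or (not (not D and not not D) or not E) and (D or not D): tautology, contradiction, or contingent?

D or not D or (not (not D and not not D) or not E) and (D or not D)
= D or not D or (D or not D or not E) and (D or not D)   (De Morgan)
= D or not D or D or not D   (absorption)
= D or not D   (idempotence)
= True   (complement)

tautology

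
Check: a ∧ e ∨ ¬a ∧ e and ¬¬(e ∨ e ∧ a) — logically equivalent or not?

Yes

E1: a ∧ e ∨ ¬a ∧ e
    = e   [distribution]
E2: ¬¬(e ∨ e ∧ a)
    = ¬¬e   [absorption]
    = e   [double negation]
Both reduce to e, so they are equivalent.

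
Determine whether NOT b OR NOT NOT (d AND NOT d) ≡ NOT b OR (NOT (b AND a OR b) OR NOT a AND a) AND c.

Yes

E1: NOT b OR NOT NOT (d AND NOT d)
    = NOT b OR d AND NOT d
    = NOT b
E2: NOT b OR (NOT (b AND a OR b) OR NOT a AND a) AND c
    = NOT b OR NOT (b AND a OR b) AND c
    = NOT b OR NOT b AND c
    = NOT b
Both reduce to NOT b, so they are equivalent.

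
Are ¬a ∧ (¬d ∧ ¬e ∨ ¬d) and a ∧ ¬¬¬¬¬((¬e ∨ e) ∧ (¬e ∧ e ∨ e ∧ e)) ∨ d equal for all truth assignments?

No

E1: ¬a ∧ (¬d ∧ ¬e ∨ ¬d)
    = ¬a ∧ ¬d   [absorption]
E2: a ∧ ¬¬¬¬¬((¬e ∨ e) ∧ (¬e ∧ e ∨ e ∧ e)) ∨ d
    = a ∧ ¬¬¬((¬e ∨ e) ∧ (¬e ∧ e ∨ e ∧ e)) ∨ d   [double negation]
    = a ∧ ¬¬¬((¬e ∨ e) ∧ e) ∨ d   [distribution]
    = a ∧ ¬((¬e ∨ e) ∧ e) ∨ d   [double negation]
    = a ∧ ¬e ∨ d   [complement / identity]
These differ: at a=1, d=1, e=0, E1 = 0 but E2 = 1.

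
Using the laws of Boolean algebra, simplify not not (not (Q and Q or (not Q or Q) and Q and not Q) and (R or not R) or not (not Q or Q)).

not Q

not not (not (Q and Q or (not Q or Q) and Q and not Q) and (R or not R) or not (not Q or Q))
= not not (not (Q and Q or (not Q or Q) and Q and not Q) or not (not Q or Q))   — complement / identity
= not not (not (Q and Q or Q and not Q) or not (not Q or Q))   — complement / identity
= not ((Q and Q or Q and not Q) and (not Q or Q))   — De Morgan
= not (Q and (not Q or Q))   — distribution
= not Q   — complement / identity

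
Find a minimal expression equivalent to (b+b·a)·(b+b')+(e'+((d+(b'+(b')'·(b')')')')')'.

b+e·d'

(b+b·a)·(b+b')+(e'+((d+(b'+(b')'·(b')')')')')'
= (b+b·a)·(b+b')+(e'+((d+(b'+(b')')')')')'
= b·(b+b')+(e'+((d+(b'+(b')')')')')'
= b+(e'+((d+(b'+(b')')')')')'
= b+(e'+((d+b·b')')')'
= b+(e'+(d')')'
= b+e·d'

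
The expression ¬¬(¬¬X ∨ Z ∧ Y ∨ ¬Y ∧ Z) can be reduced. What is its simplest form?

¬¬(¬¬X ∨ Z ∧ Y ∨ ¬Y ∧ Z)
= ¬¬(¬¬X ∨ Z)
= ¬¬(X ∨ Z)
= X ∨ Z

X ∨ Z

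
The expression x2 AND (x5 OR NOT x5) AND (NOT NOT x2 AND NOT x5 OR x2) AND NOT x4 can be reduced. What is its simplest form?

x2 AND NOT x4

x2 AND (x5 OR NOT x5) AND (NOT NOT x2 AND NOT x5 OR x2) AND NOT x4
= x2 AND (x5 OR NOT x5) AND (x2 AND NOT x5 OR x2) AND NOT x4   (double negation)
= x2 AND (x5 OR NOT x5) AND x2 AND NOT x4   (absorption)
= x2 AND x2 AND NOT x4   (complement / identity)
= x2 AND NOT x4   (idempotence)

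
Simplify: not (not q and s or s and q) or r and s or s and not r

not (not q and s or s and q) or r and s or s and not r
= not s or r and s or s and not r
= not s or s
= True

True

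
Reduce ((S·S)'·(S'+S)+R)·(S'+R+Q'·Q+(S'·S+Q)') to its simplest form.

((S·S)'·(S'+S)+R)·(S'+R+Q'·Q+(S'·S+Q)')
= ((S·S)'·(S'+S)+R)·(S'+R+(S'·S+Q)')   (complement / identity)
= (S'·(S'+S)+R)·(S'+R+(S'·S+Q)')   (idempotence)
= (S'+R)·(S'+R+(S'·S+Q)')   (complement / identity)
= (S'+R)·(S'+R+Q')   (complement / identity)
= S'+R   (absorption)

S'+R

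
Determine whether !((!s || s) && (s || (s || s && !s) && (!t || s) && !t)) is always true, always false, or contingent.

!((!s || s) && (s || (s || s && !s) && (!t || s) && !t))
= !((!s || s) && (s || s && (!t || s) && !t))   (complement / identity)
= !((!s || s) && (s || s && !t))   (absorption)
= !((!s || s) && s)   (absorption)
= !s   (complement / identity)
This depends on s, so it is not a constant.

contingent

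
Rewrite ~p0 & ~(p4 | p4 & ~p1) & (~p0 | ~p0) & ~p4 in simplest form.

~p0 & ~(p4 | p4 & ~p1) & (~p0 | ~p0) & ~p4
= ~p0 & ~p4 & (~p0 | ~p0) & ~p4   [absorption]
= ~p0 & ~p4 & ~p0 & ~p4   [idempotence]
= ~p0 & ~p4   [idempotence]

~p0 & ~p4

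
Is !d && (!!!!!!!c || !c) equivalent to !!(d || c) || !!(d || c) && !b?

No

E1: !d && (!!!!!!!c || !c)
    = !d && (!!!!!c || !c)
    = !d && (!!!c || !c)
    = !d && (!c || !c)
    = !d && !c
E2: !!(d || c) || !!(d || c) && !b
    = !!(d || c)
    = d || c
These differ: at b=0, c=1, d=1, E1 = 0 but E2 = 1.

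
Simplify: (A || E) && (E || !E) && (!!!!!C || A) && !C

(A || E) && (E || !E) && (!!!!!C || A) && !C
= (A || E) && (!!!!!C || A) && !C
= (A || E) && (!!!C || A) && !C
= (A || E) && (!C || A) && !C
= (A || E) && !C

(A || E) && !C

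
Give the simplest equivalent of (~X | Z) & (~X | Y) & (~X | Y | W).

Z & Y | ~X

(~X | Z) & (~X | Y) & (~X | Y | W)
= (~X | Z) & (~X | Y)   (absorption)
= Z & Y | ~X   (distribution)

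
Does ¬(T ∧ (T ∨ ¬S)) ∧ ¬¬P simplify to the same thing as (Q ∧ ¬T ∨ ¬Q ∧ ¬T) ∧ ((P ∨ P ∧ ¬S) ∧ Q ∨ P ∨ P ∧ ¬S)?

Yes

E1: ¬(T ∧ (T ∨ ¬S)) ∧ ¬¬P
    = ¬(T ∧ (T ∨ ¬S)) ∧ P   — double negation
    = ¬T ∧ P   — absorption
E2: (Q ∧ ¬T ∨ ¬Q ∧ ¬T) ∧ ((P ∨ P ∧ ¬S) ∧ Q ∨ P ∨ P ∧ ¬S)
    = (Q ∧ ¬T ∨ ¬Q ∧ ¬T) ∧ (P ∨ P ∧ ¬S)   — absorption
    = (Q ∧ ¬T ∨ ¬Q ∧ ¬T) ∧ P   — absorption
    = ¬T ∧ P   — distribution
Both reduce to ¬T ∧ P, so they are equivalent.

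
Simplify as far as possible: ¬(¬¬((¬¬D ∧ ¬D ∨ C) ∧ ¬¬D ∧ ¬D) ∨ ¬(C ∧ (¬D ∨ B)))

C ∧ (¬D ∨ B)

¬(¬¬((¬¬D ∧ ¬D ∨ C) ∧ ¬¬D ∧ ¬D) ∨ ¬(C ∧ (¬D ∨ B)))
= ¬((¬¬D ∧ ¬D ∨ C) ∧ ¬¬D ∧ ¬D) ∧ C ∧ (¬D ∨ B)   [De Morgan]
= ¬(¬¬D ∧ ¬D) ∧ C ∧ (¬D ∨ B)   [absorption]
= (¬D ∨ D) ∧ C ∧ (¬D ∨ B)   [De Morgan]
= C ∧ (¬D ∨ B)   [complement / identity]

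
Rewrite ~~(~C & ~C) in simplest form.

~~(~C & ~C)
= ~(C | C)   — De Morgan
= ~C   — idempotence

~C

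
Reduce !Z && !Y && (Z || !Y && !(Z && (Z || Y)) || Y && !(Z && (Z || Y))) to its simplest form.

!Z && !Y && (Z || !Y && !(Z && (Z || Y)) || Y && !(Z && (Z || Y)))
= !Z && !Y && (Z || !(Z && (Z || Y)))   — distribution
= !Z && !Y && (Z || !Z)   — absorption
= !Z && !Y   — complement / identity

!Z && !Y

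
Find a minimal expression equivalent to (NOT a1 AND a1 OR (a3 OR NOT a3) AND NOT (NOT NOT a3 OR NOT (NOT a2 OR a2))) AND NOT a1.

NOT a3 AND NOT a1

(NOT a1 AND a1 OR (a3 OR NOT a3) AND NOT (NOT NOT a3 OR NOT (NOT a2 OR a2))) AND NOT a1
= (NOT a1 AND a1 OR (a3 OR NOT a3) AND NOT a3 AND (NOT a2 OR a2)) AND NOT a1   [De Morgan]
= (NOT a1 AND a1 OR NOT a3 AND (NOT a2 OR a2)) AND NOT a1   [complement / identity]
= (NOT a1 AND a1 OR NOT a3) AND NOT a1   [complement / identity]
= NOT a3 AND NOT a1   [complement / identity]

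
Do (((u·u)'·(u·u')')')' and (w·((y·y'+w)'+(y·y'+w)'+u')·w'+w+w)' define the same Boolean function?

E1: (((u·u)'·(u·u')')')'
    = (u·u+u·u')'   [De Morgan]
    = u'   [distribution]
E2: (w·((y·y'+w)'+(y·y'+w)'+u')·w'+w+w)'
    = (w·((y·y'+w)'+u')·w'+w+w)'   [idempotence]
    = (w·(w'+u')·w'+w+w)'   [complement / identity]
    = (w·w'+w+w)'   [absorption]
    = (w·w'+w)'   [idempotence]
    = w'   [complement / identity]
These differ: at u=0, w=1, y=0, E1 = 1 but E2 = 0.

No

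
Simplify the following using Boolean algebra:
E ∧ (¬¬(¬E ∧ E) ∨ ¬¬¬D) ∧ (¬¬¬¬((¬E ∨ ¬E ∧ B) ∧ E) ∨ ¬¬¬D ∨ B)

E ∧ (¬¬(¬E ∧ E) ∨ ¬¬¬D) ∧ (¬¬¬¬((¬E ∨ ¬E ∧ B) ∧ E) ∨ ¬¬¬D ∨ B)
= E ∧ (¬¬(¬E ∧ E) ∨ ¬¬¬D) ∧ (¬¬((¬E ∨ ¬E ∧ B) ∧ E) ∨ ¬¬¬D ∨ B)
= E ∧ (¬¬(¬E ∧ E) ∨ ¬¬¬D) ∧ (¬¬(¬E ∧ E) ∨ ¬¬¬D ∨ B)
= E ∧ (¬¬(¬E ∧ E) ∨ ¬¬¬D)
= E ∧ (¬¬(¬E ∧ E) ∨ ¬D)
= E ∧ (¬E ∧ E ∨ ¬D)
= E ∧ ¬D

E ∧ ¬D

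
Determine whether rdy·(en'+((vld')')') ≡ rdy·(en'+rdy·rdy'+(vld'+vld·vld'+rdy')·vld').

E1: rdy·(en'+((vld')')')
    = rdy·(en'+vld')   [double negation]
E2: rdy·(en'+rdy·rdy'+(vld'+vld·vld'+rdy')·vld')
    = rdy·(en'+(vld'+vld·vld'+rdy')·vld')   [complement / identity]
    = rdy·(en'+(vld'+rdy')·vld')   [complement / identity]
    = rdy·(en'+vld')   [absorption]
Both reduce to rdy·(en'+vld'), so they are equivalent.

Yes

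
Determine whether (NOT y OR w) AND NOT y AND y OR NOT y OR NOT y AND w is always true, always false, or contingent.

contingent

(NOT y OR w) AND NOT y AND y OR NOT y OR NOT y AND w
= (NOT y OR w) AND NOT y AND y OR NOT y   — absorption
= NOT y AND y OR NOT y   — absorption
= NOT y   — complement / identity
This depends on y, so it is not a constant.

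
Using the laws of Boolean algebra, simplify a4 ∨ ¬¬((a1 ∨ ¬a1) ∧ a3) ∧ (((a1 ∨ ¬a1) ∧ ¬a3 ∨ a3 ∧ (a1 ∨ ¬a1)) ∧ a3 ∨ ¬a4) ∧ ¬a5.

a4 ∨ ¬¬((a1 ∨ ¬a1) ∧ a3) ∧ (((a1 ∨ ¬a1) ∧ ¬a3 ∨ a3 ∧ (a1 ∨ ¬a1)) ∧ a3 ∨ ¬a4) ∧ ¬a5
= a4 ∨ ¬¬((a1 ∨ ¬a1) ∧ a3) ∧ ((a1 ∨ ¬a1) ∧ a3 ∨ ¬a4) ∧ ¬a5   (distribution)
= a4 ∨ (a1 ∨ ¬a1) ∧ a3 ∧ ((a1 ∨ ¬a1) ∧ a3 ∨ ¬a4) ∧ ¬a5   (double negation)
= a4 ∨ (a1 ∨ ¬a1) ∧ a3 ∧ ¬a5   (absorption)
= a4 ∨ a3 ∧ ¬a5   (complement / identity)

a4 ∨ a3 ∧ ¬a5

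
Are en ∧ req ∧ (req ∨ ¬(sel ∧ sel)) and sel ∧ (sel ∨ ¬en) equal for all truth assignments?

E1: en ∧ req ∧ (req ∨ ¬(sel ∧ sel))
    = en ∧ req ∧ (req ∨ ¬sel)
    = en ∧ req
E2: sel ∧ (sel ∨ ¬en)
    = sel
These differ: at en=0, req=0, sel=1, E1 = 0 but E2 = 1.

No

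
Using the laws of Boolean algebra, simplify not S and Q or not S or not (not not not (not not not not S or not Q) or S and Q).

not S or not Q

not S and Q or not S or not (not not not (not not not not S or not Q) or S and Q)
= not S and Q or not S or not (not (not not not not S or not Q) or S and Q)   (double negation)
= not S or not (not (not not not not S or not Q) or S and Q)   (absorption)
= not S or not (not not not S and Q or S and Q)   (De Morgan)
= not S or not (not S and Q or S and Q)   (double negation)
= not S or not Q   (distribution)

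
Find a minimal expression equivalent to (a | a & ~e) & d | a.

(a | a & ~e) & d | a
= a & d | a   — absorption
= a   — absorption

a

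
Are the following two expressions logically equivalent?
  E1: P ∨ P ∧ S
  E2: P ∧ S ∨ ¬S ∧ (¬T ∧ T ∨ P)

Yes

E1: P ∨ P ∧ S
    = P
E2: P ∧ S ∨ ¬S ∧ (¬T ∧ T ∨ P)
    = P ∧ S ∨ ¬S ∧ P
    = P
Both reduce to P, so they are equivalent.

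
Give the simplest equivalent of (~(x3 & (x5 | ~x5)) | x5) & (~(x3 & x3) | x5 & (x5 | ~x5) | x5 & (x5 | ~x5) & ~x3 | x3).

(~(x3 & (x5 | ~x5)) | x5) & (~(x3 & x3) | x5 & (x5 | ~x5) | x5 & (x5 | ~x5) & ~x3 | x3)
= (~(x3 & (x5 | ~x5)) | x5) & (~(x3 & x3) | x5 & (x5 | ~x5) | x3)   (absorption)
= (~x3 | x5) & (~(x3 & x3) | x5 & (x5 | ~x5) | x3)   (complement / identity)
= (~x3 | x5) & (~(x3 & x3) | x5 | x3)   (complement / identity)
= (~x3 | x5) & (~x3 | x5 | x3)   (idempotence)
= ~x3 | x5   (absorption)

~x3 | x5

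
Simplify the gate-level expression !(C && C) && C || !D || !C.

!D || !C

!(C && C) && C || !D || !C
= !C && C || !D || !C   [idempotence]
= !D || !C   [complement / identity]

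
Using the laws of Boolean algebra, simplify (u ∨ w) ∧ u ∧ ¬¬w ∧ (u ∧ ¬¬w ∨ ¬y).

(u ∨ w) ∧ u ∧ ¬¬w ∧ (u ∧ ¬¬w ∨ ¬y)
= u ∧ ¬¬w ∧ (u ∧ ¬¬w ∨ ¬y)
= u ∧ ¬¬w
= u ∧ w

u ∧ w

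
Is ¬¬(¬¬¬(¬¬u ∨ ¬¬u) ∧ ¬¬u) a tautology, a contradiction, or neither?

¬¬(¬¬¬(¬¬u ∨ ¬¬u) ∧ ¬¬u)
= ¬(¬¬(¬¬u ∨ ¬¬u) ∨ ¬u)
= ¬(¬¬¬¬u ∨ ¬u)
= ¬¬¬u ∧ u
= ¬u ∧ u
= False

contradiction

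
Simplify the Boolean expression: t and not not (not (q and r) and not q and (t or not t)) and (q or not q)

t and not not (not (q and r) and not q and (t or not t)) and (q or not q)
= t and not not (not (q and r) and not q) and (q or not q)   — complement / identity
= t and not (q and r or q) and (q or not q)   — De Morgan
= t and not q and (q or not q)   — absorption
= t and not q   — complement / identity

t and not q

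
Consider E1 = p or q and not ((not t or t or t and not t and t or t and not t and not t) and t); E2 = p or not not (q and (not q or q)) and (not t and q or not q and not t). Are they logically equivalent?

E1: p or q and not ((not t or t or t and not t and t or t and not t and not t) and t)
    = p or q and not ((not t or t or t and not t) and t)   — distribution
    = p or q and not ((not t or t) and t)   — complement / identity
    = p or q and not t   — complement / identity
E2: p or not not (q and (not q or q)) and (not t and q or not q and not t)
    = p or not not (q and (not q or q)) and not t   — distribution
    = p or not not q and not t   — complement / identity
    = p or q and not t   — double negation
Both reduce to p or q and not t, so they are equivalent.

Yes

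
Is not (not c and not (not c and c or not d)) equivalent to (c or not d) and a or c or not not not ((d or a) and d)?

Yes

E1: not (not c and not (not c and c or not d))
    = c or not c and c or not d   (De Morgan)
    = c or not d   (complement / identity)
E2: (c or not d) and a or c or not not not ((d or a) and d)
    = (c or not d) and a or c or not ((d or a) and d)   (double negation)
    = (c or not d) and a or c or not d   (absorption)
    = c or not d   (absorption)
Both reduce to c or not d, so they are equivalent.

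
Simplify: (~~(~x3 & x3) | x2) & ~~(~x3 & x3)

(~~(~x3 & x3) | x2) & ~~(~x3 & x3)
= ~~(~x3 & x3)   (absorption)
= ~x3 & x3   (double negation)
= 0   (complement)

0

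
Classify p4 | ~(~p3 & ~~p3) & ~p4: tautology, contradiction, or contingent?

tautology

p4 | ~(~p3 & ~~p3) & ~p4
= p4 | (p3 | ~p3) & ~p4   (De Morgan)
= p4 | ~p4   (complement / identity)
= 1   (complement)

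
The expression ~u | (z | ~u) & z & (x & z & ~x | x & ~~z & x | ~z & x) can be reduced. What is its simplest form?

~u | (z | ~u) & z & (x & z & ~x | x & ~~z & x | ~z & x)
= ~u | (z | ~u) & z & (x & z & ~x | x & z & x | ~z & x)   (double negation)
= ~u | (z | ~u) & z & (x & z | ~z & x)   (distribution)
= ~u | z & (x & z | ~z & x)   (absorption)
= ~u | z & x   (distribution)

~u | z & x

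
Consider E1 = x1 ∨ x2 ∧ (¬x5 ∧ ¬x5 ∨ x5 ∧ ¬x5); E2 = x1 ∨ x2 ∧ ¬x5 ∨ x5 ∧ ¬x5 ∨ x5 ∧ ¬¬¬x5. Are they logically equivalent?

Yes

E1: x1 ∨ x2 ∧ (¬x5 ∧ ¬x5 ∨ x5 ∧ ¬x5)
    = x1 ∨ x2 ∧ ¬x5   [distribution]
E2: x1 ∨ x2 ∧ ¬x5 ∨ x5 ∧ ¬x5 ∨ x5 ∧ ¬¬¬x5
    = x1 ∨ x2 ∧ ¬x5 ∨ x5 ∧ ¬x5 ∨ x5 ∧ ¬x5   [double negation]
    = x1 ∨ x2 ∧ ¬x5 ∨ x5 ∧ ¬x5   [idempotence]
    = x1 ∨ x2 ∧ ¬x5   [complement / identity]
Both reduce to x1 ∨ x2 ∧ ¬x5, so they are equivalent.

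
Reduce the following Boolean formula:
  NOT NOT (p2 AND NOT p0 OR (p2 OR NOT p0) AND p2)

p2

NOT NOT (p2 AND NOT p0 OR (p2 OR NOT p0) AND p2)
= NOT NOT (p2 AND NOT p0 OR p2)   — absorption
= NOT NOT p2   — absorption
= p2   — double negation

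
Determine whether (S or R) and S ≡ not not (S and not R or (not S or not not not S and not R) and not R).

No

E1: (S or R) and S
    = S   — absorption
E2: not not (S and not R or (not S or not not not S and not R) and not R)
    = not not (S and not R or (not S or not S and not R) and not R)   — double negation
    = not not (S and not R or not S and not R)   — absorption
    = not not not R   — distribution
    = not R   — double negation
These differ: at R=0, S=0, E1 = 0 but E2 = 1.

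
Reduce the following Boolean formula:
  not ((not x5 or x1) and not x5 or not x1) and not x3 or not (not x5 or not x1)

not ((not x5 or x1) and not x5 or not x1) and not x3 or not (not x5 or not x1)
= not (not x5 or not x1) and not x3 or not (not x5 or not x1)   [absorption]
= not (not x5 or not x1)   [absorption]
= x5 and x1   [De Morgan]

x5 and x1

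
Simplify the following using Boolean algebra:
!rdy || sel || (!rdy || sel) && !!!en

!rdy || sel || (!rdy || sel) && !!!en
= !rdy || sel || (!rdy || sel) && !en   (double negation)
= !rdy || sel   (absorption)

!rdy || sel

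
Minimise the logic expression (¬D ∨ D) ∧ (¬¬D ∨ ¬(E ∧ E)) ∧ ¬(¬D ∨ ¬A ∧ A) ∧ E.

D ∧ E

(¬D ∨ D) ∧ (¬¬D ∨ ¬(E ∧ E)) ∧ ¬(¬D ∨ ¬A ∧ A) ∧ E
= (¬¬D ∨ ¬(E ∧ E)) ∧ ¬(¬D ∨ ¬A ∧ A) ∧ E   [complement / identity]
= (¬¬D ∨ ¬(E ∧ E)) ∧ ¬¬D ∧ E   [complement / identity]
= (¬¬D ∨ ¬E) ∧ ¬¬D ∧ E   [idempotence]
= ¬¬D ∧ E   [absorption]
= D ∧ E   [double negation]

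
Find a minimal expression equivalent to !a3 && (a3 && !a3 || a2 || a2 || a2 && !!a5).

!a3 && (a3 && !a3 || a2 || a2 || a2 && !!a5)
= !a3 && (a3 && !a3 || a2 || a2 || a2 && a5)   (double negation)
= !a3 && (a3 && !a3 || a2 || a2)   (absorption)
= !a3 && (a3 && !a3 || a2)   (idempotence)
= !a3 && a2   (complement / identity)

!a3 && a2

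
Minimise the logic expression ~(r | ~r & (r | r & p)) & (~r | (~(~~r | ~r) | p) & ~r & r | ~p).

~r

~(r | ~r & (r | r & p)) & (~r | (~(~~r | ~r) | p) & ~r & r | ~p)
= ~(r | ~r & r) & (~r | (~(~~r | ~r) | p) & ~r & r | ~p)
= ~r & (~r | (~(~~r | ~r) | p) & ~r & r | ~p)
= ~r & (~r | (~r & r | p) & ~r & r | ~p)
= ~r & (~r | ~r & r | ~p)
= ~r & (~r | ~p)
= ~r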